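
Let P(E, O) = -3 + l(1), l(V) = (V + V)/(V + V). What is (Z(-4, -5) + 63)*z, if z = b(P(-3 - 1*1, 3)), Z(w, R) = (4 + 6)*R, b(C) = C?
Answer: -26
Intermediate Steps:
l(V) = 1 (l(V) = (2*V)/((2*V)) = (2*V)*(1/(2*V)) = 1)
P(E, O) = -2 (P(E, O) = -3 + 1 = -2)
Z(w, R) = 10*R
z = -2
(Z(-4, -5) + 63)*z = (10*(-5) + 63)*(-2) = (-50 + 63)*(-2) = 13*(-2) = -26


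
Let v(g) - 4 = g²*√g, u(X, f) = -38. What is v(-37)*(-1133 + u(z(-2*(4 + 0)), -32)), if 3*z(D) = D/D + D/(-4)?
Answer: -4684 - 1603099*I*√37 ≈ -4684.0 - 9.7513e+6*I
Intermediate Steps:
z(D) = ⅓ - D/12 (z(D) = (D/D + D/(-4))/3 = (1 + D*(-¼))/3 = (1 - D/4)/3 = ⅓ - D/12)
v(g) = 4 + g^(5/2) (v(g) = 4 + g²*√g = 4 + g^(5/2))
v(-37)*(-1133 + u(z(-2*(4 + 0)), -32)) = (4 + (-37)^(5/2))*(-1133 - 38) = (4 + 1369*I*√37)*(-1171) = -4684 - 1603099*I*√37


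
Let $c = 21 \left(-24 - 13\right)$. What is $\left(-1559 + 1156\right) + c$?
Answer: $-1180$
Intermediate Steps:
$c = -777$ ($c = 21 \left(-37\right) = -777$)
$\left(-1559 + 1156\right) + c = \left(-1559 + 1156\right) - 777 = -403 - 777 = -1180$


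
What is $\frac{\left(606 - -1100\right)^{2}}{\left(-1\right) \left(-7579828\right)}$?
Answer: $\frac{727609}{1894957} \approx 0.38397$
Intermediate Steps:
$\frac{\left(606 - -1100\right)^{2}}{\left(-1\right) \left(-7579828\right)} = \frac{\left(606 + 1100\right)^{2}}{7579828} = 1706^{2} \cdot \frac{1}{7579828} = 2910436 \cdot \frac{1}{7579828} = \frac{727609}{1894957}$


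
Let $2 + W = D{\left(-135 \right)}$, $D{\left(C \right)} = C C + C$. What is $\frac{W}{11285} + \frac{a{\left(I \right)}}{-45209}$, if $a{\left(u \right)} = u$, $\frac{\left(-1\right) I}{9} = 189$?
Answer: $\frac{836936177}{510183565} \approx 1.6405$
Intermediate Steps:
$I = -1701$ ($I = \left(-9\right) 189 = -1701$)
$D{\left(C \right)} = C + C^{2}$ ($D{\left(C \right)} = C^{2} + C = C + C^{2}$)
$W = 18088$ ($W = -2 - 135 \left(1 - 135\right) = -2 - -18090 = -2 + 18090 = 18088$)
$\frac{W}{11285} + \frac{a{\left(I \right)}}{-45209} = \frac{18088}{11285} - \frac{1701}{-45209} = 18088 \cdot \frac{1}{11285} - - \frac{1701}{45209} = \frac{18088}{11285} + \frac{1701}{45209} = \frac{836936177}{510183565}$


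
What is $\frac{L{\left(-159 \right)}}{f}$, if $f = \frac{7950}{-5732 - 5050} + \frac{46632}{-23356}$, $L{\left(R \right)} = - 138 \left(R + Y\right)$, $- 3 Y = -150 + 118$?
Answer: $- \frac{214785221010}{28686101} \approx -7487.4$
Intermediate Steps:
$Y = \frac{32}{3}$ ($Y = - \frac{-150 + 118}{3} = \left(- \frac{1}{3}\right) \left(-32\right) = \frac{32}{3} \approx 10.667$)
$L{\left(R \right)} = -1472 - 138 R$ ($L{\left(R \right)} = - 138 \left(R + \frac{32}{3}\right) = - 138 \left(\frac{32}{3} + R\right) = -1472 - 138 R$)
$f = - \frac{28686101}{10492683}$ ($f = \frac{7950}{-10782} + 46632 \left(- \frac{1}{23356}\right) = 7950 \left(- \frac{1}{10782}\right) - \frac{11658}{5839} = - \frac{1325}{1797} - \frac{11658}{5839} = - \frac{28686101}{10492683} \approx -2.7339$)
$\frac{L{\left(-159 \right)}}{f} = \frac{-1472 - -21942}{- \frac{28686101}{10492683}} = \left(-1472 + 21942\right) \left(- \frac{10492683}{28686101}\right) = 20470 \left(- \frac{10492683}{28686101}\right) = - \frac{214785221010}{28686101}$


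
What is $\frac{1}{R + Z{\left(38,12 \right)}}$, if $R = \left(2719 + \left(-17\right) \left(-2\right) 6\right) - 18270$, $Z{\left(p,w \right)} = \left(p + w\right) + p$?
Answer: $- \frac{1}{15259} \approx -6.5535 \cdot 10^{-5}$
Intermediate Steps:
$Z{\left(p,w \right)} = w + 2 p$
$R = -15347$ ($R = \left(2719 + 34 \cdot 6\right) - 18270 = \left(2719 + 204\right) - 18270 = 2923 - 18270 = -15347$)
$\frac{1}{R + Z{\left(38,12 \right)}} = \frac{1}{-15347 + \left(12 + 2 \cdot 38\right)} = \frac{1}{-15347 + \left(12 + 76\right)} = \frac{1}{-15347 + 88} = \frac{1}{-15259} = - \frac{1}{15259}$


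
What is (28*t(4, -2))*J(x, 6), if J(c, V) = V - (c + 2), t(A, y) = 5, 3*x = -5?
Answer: 2380/3 ≈ 793.33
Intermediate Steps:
x = -5/3 (x = (⅓)*(-5) = -5/3 ≈ -1.6667)
J(c, V) = -2 + V - c (J(c, V) = V - (2 + c) = V + (-2 - c) = -2 + V - c)
(28*t(4, -2))*J(x, 6) = (28*5)*(-2 + 6 - 1*(-5/3)) = 140*(-2 + 6 + 5/3) = 140*(17/3) = 2380/3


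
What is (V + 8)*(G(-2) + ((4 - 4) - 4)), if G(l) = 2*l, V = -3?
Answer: -40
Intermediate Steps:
(V + 8)*(G(-2) + ((4 - 4) - 4)) = (-3 + 8)*(2*(-2) + ((4 - 4) - 4)) = 5*(-4 + (0 - 4)) = 5*(-4 - 4) = 5*(-8) = -40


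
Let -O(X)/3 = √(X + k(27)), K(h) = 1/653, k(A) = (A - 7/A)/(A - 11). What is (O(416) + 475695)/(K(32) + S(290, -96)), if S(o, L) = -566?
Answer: -103542945/123199 + 653*√541302/4435164 ≈ -840.34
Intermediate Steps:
k(A) = (A - 7/A)/(-11 + A)
K(h) = 1/653
O(X) = -3*√(361/216 + X) (O(X) = -3*√(X + (-7 + 27²)/(27*(-11 + 27))) = -3*√(X + (1/27)*(-7 + 729)/16) = -3*√(X + (1/27)*(1/16)*722) = -3*√(X + 361/216) = -3*√(361/216 + X))
(O(416) + 475695)/(K(32) + S(290, -96)) = (-√(2166 + 1296*416)/12 + 475695)/(1/653 - 566) = (-√(2166 + 539136)/12 + 475695)/(-369597/653) = (-√541302/12 + 475695)*(-653/369597) = (475695 - √541302/12)*(-653/369597) = -103542945/123199 + 653*√541302/4435164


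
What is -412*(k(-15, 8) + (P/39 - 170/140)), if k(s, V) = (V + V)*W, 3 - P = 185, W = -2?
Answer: 327746/21 ≈ 15607.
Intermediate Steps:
P = -182 (P = 3 - 1*185 = 3 - 185 = -182)
k(s, V) = -4*V (k(s, V) = (V + V)*(-2) = (2*V)*(-2) = -4*V)
-412*(k(-15, 8) + (P/39 - 170/140)) = -412*(-4*8 + (-182/39 - 170/140)) = -412*(-32 + (-182*1/39 - 170*1/140)) = -412*(-32 + (-14/3 - 17/14)) = -412*(-32 - 247/42) = -412*(-1591/42) = 327746/21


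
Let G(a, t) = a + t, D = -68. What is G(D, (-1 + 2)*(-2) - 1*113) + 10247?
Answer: 10064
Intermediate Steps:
G(D, (-1 + 2)*(-2) - 1*113) + 10247 = (-68 + ((-1 + 2)*(-2) - 1*113)) + 10247 = (-68 + (1*(-2) - 113)) + 10247 = (-68 + (-2 - 113)) + 10247 = (-68 - 115) + 10247 = -183 + 10247 = 10064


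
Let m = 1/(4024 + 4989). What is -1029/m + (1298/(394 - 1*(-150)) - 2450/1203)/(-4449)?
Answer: -13501489498292315/1455783984 ≈ -9.2744e+6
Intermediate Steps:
m = 1/9013 ≈ 0.00011095
-1029/m + (1298/(394 - 1*(-150)) - 2450/1203)/(-4449) = -1029/1/9013 + (1298/(394 - 1*(-150)) - 2450/1203)/(-4449) = -1029*9013 + (1298/(394 + 150) - 2450*1/1203)*(-1/4449) = -9274377 + (1298/544 - 2450/1203)*(-1/4449) = -9274377 + (1298*(1/544) - 2450/1203)*(-1/4449) = -9274377 + (649/272 - 2450/1203)*(-1/4449) = -9274377 + (114347/327216)*(-1/4449) = -9274377 - 114347/1455783984 = -13501489498292315/1455783984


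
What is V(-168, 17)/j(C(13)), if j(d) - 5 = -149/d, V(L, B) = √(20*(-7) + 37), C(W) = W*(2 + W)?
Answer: 195*I*√103/826 ≈ 2.3959*I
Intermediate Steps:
V(L, B) = I*√103 (V(L, B) = √(-140 + 37) = √(-103) = I*√103)
j(d) = 5 - 149/d
V(-168, 17)/j(C(13)) = (I*√103)/(5 - 149*1/(13*(2 + 13))) = (I*√103)/(5 - 149/(13*15)) = (I*√103)/(5 - 149/195) = (I*√103)/(826/195) = (I*√103)*(195/826) = 195*I*√103/826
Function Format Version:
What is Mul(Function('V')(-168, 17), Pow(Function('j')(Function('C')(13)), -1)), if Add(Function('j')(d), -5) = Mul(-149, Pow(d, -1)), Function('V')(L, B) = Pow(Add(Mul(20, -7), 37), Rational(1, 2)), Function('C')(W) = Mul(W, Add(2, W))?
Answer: Mul(Rational(195, 826), I, Pow(103, Rational(1, 2))) ≈ Mul(2.3959, I)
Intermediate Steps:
Function('V')(L, B) = Mul(I, Pow(103, Rational(1, 2))) (Function('V')(L, B) = Pow(Add(-140, 37), Rational(1, 2)) = Pow(-103, Rational(1, 2)) = Mul(I, Pow(103, Rational(1, 2))))
Function('j')(d) = Add(5, Mul(-149, Pow(d, -1)))
Mul(Function('V')(-168, 17), Pow(Function('j')(Function('C')(13)), -1)) = Mul(Mul(I, Pow(103, Rational(1, 2))), Pow(Add(5, Mul(-149, Pow(Mul(13, Add(2, 13)), -1))), -1)) = Mul(Mul(I, Pow(103, Rational(1, 2))), Pow(Add(5, Mul(-149, Pow(Mul(13, 15), -1))), -1)) = Mul(Mul(I, Pow(103, Rational(1, 2))), Pow(Add(5, Mul(-149, Pow(195, -1))), -1)) = Mul(Mul(I, Pow(103, Rational(1, 2))), Pow(Add(5, Mul(-149, Rational(1, 195))), -1)) = Mul(Mul(I, Pow(103, Rational(1, 2))), Pow(Add(5, Rational(-149, 195)), -1)) = Mul(Mul(I, Pow(103, Rational(1, 2))), Pow(Rational(826, 195), -1)) = Mul(Mul(I, Pow(103, Rational(1, 2))), Rational(195, 826)) = Mul(Rational(195, 826), I, Pow(103, Rational(1, 2)))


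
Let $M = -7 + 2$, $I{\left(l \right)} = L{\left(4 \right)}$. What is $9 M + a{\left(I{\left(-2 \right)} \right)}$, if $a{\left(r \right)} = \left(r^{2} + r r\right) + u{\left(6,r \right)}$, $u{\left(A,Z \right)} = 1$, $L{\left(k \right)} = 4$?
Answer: $-12$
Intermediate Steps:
$I{\left(l \right)} = 4$
$M = -5$
$a{\left(r \right)} = 1 + 2 r^{2}$ ($a{\left(r \right)} = \left(r^{2} + r r\right) + 1 = \left(r^{2} + r^{2}\right) + 1 = 2 r^{2} + 1 = 1 + 2 r^{2}$)
$9 M + a{\left(I{\left(-2 \right)} \right)} = 9 \left(-5\right) + \left(1 + 2 \cdot 4^{2}\right) = -45 + \left(1 + 2 \cdot 16\right) = -45 + \left(1 + 32\right) = -45 + 33 = -12$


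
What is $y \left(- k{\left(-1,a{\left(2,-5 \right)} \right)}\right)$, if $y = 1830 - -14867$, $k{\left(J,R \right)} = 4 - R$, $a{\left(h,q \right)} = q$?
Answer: $-150273$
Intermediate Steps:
$y = 16697$ ($y = 1830 + 14867 = 16697$)
$y \left(- k{\left(-1,a{\left(2,-5 \right)} \right)}\right) = 16697 \left(- (4 - -5)\right) = 16697 \left(- (4 + 5)\right) = 16697 \left(\left(-1\right) 9\right) = 16697 \left(-9\right) = -150273$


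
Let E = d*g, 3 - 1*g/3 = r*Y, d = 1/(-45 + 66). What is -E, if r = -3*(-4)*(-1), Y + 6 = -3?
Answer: 15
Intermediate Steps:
Y = -9 (Y = -6 - 3 = -9)
r = -12 (r = 12*(-1) = -12)
d = 1/21 ≈ 0.047619
g = -315 (g = 9 - (-36)*(-9) = 9 - 3*108 = 9 - 324 = -315)
E = -15 (E = (1/21)*(-315) = -15)
-E = -1*(-15) = 15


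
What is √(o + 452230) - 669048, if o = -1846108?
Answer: -669048 + I*√1393878 ≈ -6.6905e+5 + 1180.6*I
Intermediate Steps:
√(o + 452230) - 669048 = √(-1846108 + 452230) - 669048 = √(-1393878) - 669048 = I*√1393878 - 669048 = -669048 + I*√1393878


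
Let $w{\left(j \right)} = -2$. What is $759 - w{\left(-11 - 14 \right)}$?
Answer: $761$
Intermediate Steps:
$759 - w{\left(-11 - 14 \right)} = 759 - -2 = 759 + 2 = 761$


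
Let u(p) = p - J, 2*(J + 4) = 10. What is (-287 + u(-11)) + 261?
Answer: -38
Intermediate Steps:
J = 1 (J = -4 + (1/2)*10 = -4 + 5 = 1)
u(p) = -1 + p (u(p) = p - 1*1 = p - 1 = -1 + p)
(-287 + u(-11)) + 261 = (-287 + (-1 - 11)) + 261 = (-287 - 12) + 261 = -299 + 261 = -38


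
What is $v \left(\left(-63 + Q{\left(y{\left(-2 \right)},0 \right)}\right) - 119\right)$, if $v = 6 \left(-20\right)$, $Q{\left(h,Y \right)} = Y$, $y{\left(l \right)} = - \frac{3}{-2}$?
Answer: $21840$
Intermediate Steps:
$y{\left(l \right)} = \frac{3}{2}$ ($y{\left(l \right)} = \left(-3\right) \left(- \frac{1}{2}\right) = \frac{3}{2}$)
$v = -120$
$v \left(\left(-63 + Q{\left(y{\left(-2 \right)},0 \right)}\right) - 119\right) = - 120 \left(\left(-63 + 0\right) - 119\right) = - 120 \left(-63 - 119\right) = \left(-120\right) \left(-182\right) = 21840$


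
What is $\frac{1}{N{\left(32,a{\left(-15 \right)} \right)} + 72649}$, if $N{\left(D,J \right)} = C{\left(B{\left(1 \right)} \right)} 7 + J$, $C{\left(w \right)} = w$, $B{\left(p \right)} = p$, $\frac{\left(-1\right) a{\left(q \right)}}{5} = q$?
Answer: $\frac{1}{72731} \approx 1.3749 \cdot 10^{-5}$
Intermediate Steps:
$a{\left(q \right)} = - 5 q$
$N{\left(D,J \right)} = 7 + J$ ($N{\left(D,J \right)} = 1 \cdot 7 + J = 7 + J$)
$\frac{1}{N{\left(32,a{\left(-15 \right)} \right)} + 72649} = \frac{1}{\left(7 - -75\right) + 72649} = \frac{1}{\left(7 + 75\right) + 72649} = \frac{1}{82 + 72649} = \frac{1}{72731}$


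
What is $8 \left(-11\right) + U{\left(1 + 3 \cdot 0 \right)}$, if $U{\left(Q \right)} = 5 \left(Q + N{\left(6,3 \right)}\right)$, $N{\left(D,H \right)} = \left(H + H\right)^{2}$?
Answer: $97$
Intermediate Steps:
$N{\left(D,H \right)} = 4 H^{2}$ ($N{\left(D,H \right)} = \left(2 H\right)^{2} = 4 H^{2}$)
$U{\left(Q \right)} = 180 + 5 Q$ ($U{\left(Q \right)} = 5 \left(Q + 4 \cdot 3^{2}\right) = 5 \left(Q + 4 \cdot 9\right) = 5 \left(Q + 36\right) = 5 \left(36 + Q\right) = 180 + 5 Q$)
$8 \left(-11\right) + U{\left(1 + 3 \cdot 0 \right)} = 8 \left(-11\right) + \left(180 + 5 \left(1 + 3 \cdot 0\right)\right) = -88 + \left(180 + 5 \left(1 + 0\right)\right) = -88 + \left(180 + 5 \cdot 1\right) = -88 + \left(180 + 5\right) = -88 + 185 = 97$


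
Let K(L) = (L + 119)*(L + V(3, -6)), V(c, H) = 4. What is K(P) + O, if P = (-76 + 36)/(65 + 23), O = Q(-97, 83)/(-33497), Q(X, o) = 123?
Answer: 41548989/98857 ≈ 420.29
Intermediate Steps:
O = -3/817 (O = 123/(-33497) = 123*(-1/33497) = -3/817 ≈ -0.0036720)
P = -5/11 (P = -40/88 = -40*1/88 = -5/11 ≈ -0.45455)
K(L) = (4 + L)*(119 + L) (K(L) = (L + 119)*(L + 4) = (119 + L)*(4 + L) = (4 + L)*(119 + L))
K(P) + O = (476 + (-5/11)² + 123*(-5/11)) - 3/817 = (476 + 25/121 - 615/11) - 3/817 = 50856/121 - 3/817 = 41548989/98857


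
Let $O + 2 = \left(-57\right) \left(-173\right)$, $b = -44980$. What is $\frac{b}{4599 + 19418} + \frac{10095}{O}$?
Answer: $- \frac{201006205}{236783603} \approx -0.8489$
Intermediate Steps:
$O = 9859$ ($O = -2 - -9861 = -2 + 9861 = 9859$)
$\frac{b}{4599 + 19418} + \frac{10095}{O} = - \frac{44980}{4599 + 19418} + \frac{10095}{9859} = - \frac{44980}{24017} + 10095 \cdot \frac{1}{9859} = \left(-44980\right) \frac{1}{24017} + \frac{10095}{9859} = - \frac{44980}{24017} + \frac{10095}{9859} = - \frac{201006205}{236783603}$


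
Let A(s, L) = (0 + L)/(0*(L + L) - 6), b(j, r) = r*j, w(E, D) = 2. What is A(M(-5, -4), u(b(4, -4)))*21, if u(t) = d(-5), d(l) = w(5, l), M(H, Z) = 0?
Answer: -7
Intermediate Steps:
b(j, r) = j*r
d(l) = 2
u(t) = 2
A(s, L) = -L/6 (A(s, L) = L/(0*(2*L) - 6) = L/(0 - 6) = L/(-6) = L*(-1/6) = -L/6)
A(M(-5, -4), u(b(4, -4)))*21 = -1/6*2*21 = -1/3*21 = -7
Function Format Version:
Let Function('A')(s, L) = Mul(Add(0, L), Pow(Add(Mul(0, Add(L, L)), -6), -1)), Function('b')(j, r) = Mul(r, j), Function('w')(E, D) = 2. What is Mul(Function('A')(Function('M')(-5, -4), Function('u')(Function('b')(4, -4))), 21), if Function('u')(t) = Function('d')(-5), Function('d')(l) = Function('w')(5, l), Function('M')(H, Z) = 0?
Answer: -7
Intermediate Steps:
Function('b')(j, r) = Mul(j, r)
Function('d')(l) = 2
Function('u')(t) = 2
Function('A')(s, L) = Mul(Rational(-1, 6), L) (Function('A')(s, L) = Mul(L, Pow(Add(Mul(0, Mul(2, L)), -6), -1)) = Mul(L, Pow(Add(0, -6), -1)) = Mul(L, Pow(-6, -1)) = Mul(L, Rational(-1, 6)) = Mul(Rational(-1, 6), L))
Mul(Function('A')(Function('M')(-5, -4), Function('u')(Function('b')(4, -4))), 21) = Mul(Mul(Rational(-1, 6), 2), 21) = Mul(Rational(-1, 3), 21) = -7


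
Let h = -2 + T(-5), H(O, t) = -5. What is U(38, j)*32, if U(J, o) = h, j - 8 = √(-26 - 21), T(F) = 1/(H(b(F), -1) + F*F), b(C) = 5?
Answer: -312/5 ≈ -62.400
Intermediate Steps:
T(F) = 1/(-5 + F²) (T(F) = 1/(-5 + F*F) = 1/(-5 + F²))
j = 8 + I*√47 (j = 8 + √(-26 - 21) = 8 + √(-47) = 8 + I*√47 ≈ 8.0 + 6.8557*I)
h = -39/20 (h = -2 + 1/(-5 + (-5)²) = -2 + 1/(-5 + 25) = -2 + 1/20 = -39/20 ≈ -1.9500)
U(J, o) = -39/20
U(38, j)*32 = -39/20*32 = -312/5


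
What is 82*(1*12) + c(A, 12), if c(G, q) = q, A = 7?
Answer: 996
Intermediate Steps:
82*(1*12) + c(A, 12) = 82*(1*12) + 12 = 82*12 + 12 = 984 + 12 = 996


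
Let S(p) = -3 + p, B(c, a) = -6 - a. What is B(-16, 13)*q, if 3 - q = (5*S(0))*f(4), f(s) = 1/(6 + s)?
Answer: -171/2 ≈ -85.500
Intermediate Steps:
q = 9/2 (q = 3 - 5*(-3 + 0)/(6 + 4) = 3 - 5*(-3)/10 = 3 - (-15)/10 = 3 - 1*(-3/2) = 3 + 3/2 = 9/2 ≈ 4.5000)
B(-16, 13)*q = (-6 - 1*13)*(9/2) = (-6 - 13)*(9/2) = -19*9/2 = -171/2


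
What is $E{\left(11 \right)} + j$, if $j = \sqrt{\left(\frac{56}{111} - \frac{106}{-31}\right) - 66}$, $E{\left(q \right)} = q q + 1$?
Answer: $122 + \frac{2 i \sqrt{183752841}}{3441} \approx 122.0 + 7.8788 i$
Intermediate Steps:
$E{\left(q \right)} = 1 + q^{2}$ ($E{\left(q \right)} = q^{2} + 1 = 1 + q^{2}$)
$j = \frac{2 i \sqrt{183752841}}{3441}$ ($j = \sqrt{\left(56 \cdot \frac{1}{111} - - \frac{106}{31}\right) - 66} = \sqrt{\left(\frac{56}{111} + \frac{106}{31}\right) - 66} = \sqrt{\frac{13502}{3441} - 66} = \sqrt{- \frac{213604}{3441}} = \frac{2 i \sqrt{183752841}}{3441} \approx 7.8788 i$)
$E{\left(11 \right)} + j = \left(1 + 11^{2}\right) + \frac{2 i \sqrt{183752841}}{3441} = \left(1 + 121\right) + \frac{2 i \sqrt{183752841}}{3441} = 122 + \frac{2 i \sqrt{183752841}}{3441}$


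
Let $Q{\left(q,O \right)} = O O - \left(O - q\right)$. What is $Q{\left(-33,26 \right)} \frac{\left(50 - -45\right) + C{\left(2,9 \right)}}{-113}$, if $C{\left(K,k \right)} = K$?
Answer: $- \frac{59849}{113} \approx -529.64$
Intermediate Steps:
$Q{\left(q,O \right)} = q + O^{2} - O$ ($Q{\left(q,O \right)} = O^{2} - \left(O - q\right) = q + O^{2} - O$)
$Q{\left(-33,26 \right)} \frac{\left(50 - -45\right) + C{\left(2,9 \right)}}{-113} = \left(-33 + 26^{2} - 26\right) \frac{\left(50 - -45\right) + 2}{-113} = \left(-33 + 676 - 26\right) \left(\left(50 + 45\right) + 2\right) \left(- \frac{1}{113}\right) = 617 \left(95 + 2\right) \left(- \frac{1}{113}\right) = 617 \cdot 97 \left(- \frac{1}{113}\right) = 617 \left(- \frac{97}{113}\right) = - \frac{59849}{113}$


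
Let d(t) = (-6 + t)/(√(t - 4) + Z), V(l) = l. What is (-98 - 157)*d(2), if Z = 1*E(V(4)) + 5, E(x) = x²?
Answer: 21420/443 - 1020*I*√2/443 ≈ 48.352 - 3.2562*I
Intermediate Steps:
Z = 21 (Z = 1*4² + 5 = 1*16 + 5 = 16 + 5 = 21)
d(t) = (-6 + t)/(21 + √(-4 + t)) (d(t) = (-6 + t)/(√(t - 4) + 21) = (-6 + t)/(√(-4 + t) + 21) = (-6 + t)/(21 + √(-4 + t)))
(-98 - 157)*d(2) = (-98 - 157)*((-6 + 2)/(21 + √(-4 + 2))) = -255*(-4)/(21 + √(-2)) = -255*(-4)/(21 + I*√2) = -(-1020)/(21 + I*√2) = 1020/(21 + I*√2)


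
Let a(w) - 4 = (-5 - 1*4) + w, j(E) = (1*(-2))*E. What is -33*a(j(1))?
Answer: 231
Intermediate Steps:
j(E) = -2*E
a(w) = -5 + w (a(w) = 4 + ((-5 - 1*4) + w) = 4 + ((-5 - 4) + w) = 4 + (-9 + w) = -5 + w)
-33*a(j(1)) = -33*(-5 - 2*1) = -33*(-5 - 2) = -33*(-7) = 231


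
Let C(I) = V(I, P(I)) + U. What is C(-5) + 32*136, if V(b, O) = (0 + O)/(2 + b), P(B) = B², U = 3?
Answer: 13040/3 ≈ 4346.7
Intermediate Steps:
V(b, O) = O/(2 + b)
C(I) = 3 + I²/(2 + I) (C(I) = I²/(2 + I) + 3 = 3 + I²/(2 + I))
C(-5) + 32*136 = (6 + (-5)² + 3*(-5))/(2 - 5) + 32*136 = (6 + 25 - 15)/(-3) + 4352 = -⅓*16 + 4352 = -16/3 + 4352 = 13040/3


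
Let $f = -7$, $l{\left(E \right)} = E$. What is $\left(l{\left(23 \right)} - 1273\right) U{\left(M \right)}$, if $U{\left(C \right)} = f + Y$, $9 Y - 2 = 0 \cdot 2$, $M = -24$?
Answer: $\frac{76250}{9} \approx 8472.2$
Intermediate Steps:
$Y = \frac{2}{9}$ ($Y = \frac{2}{9} + \frac{0 \cdot 2}{9} = \frac{2}{9} + \frac{1}{9} \cdot 0 = \frac{2}{9} + 0 = \frac{2}{9} \approx 0.22222$)
$U{\left(C \right)} = - \frac{61}{9}$ ($U{\left(C \right)} = -7 + \frac{2}{9} = - \frac{61}{9}$)
$\left(l{\left(23 \right)} - 1273\right) U{\left(M \right)} = \left(23 - 1273\right) \left(- \frac{61}{9}\right) = \left(-1250\right) \left(- \frac{61}{9}\right) = \frac{76250}{9}$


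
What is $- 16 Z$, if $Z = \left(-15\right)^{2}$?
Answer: $-3600$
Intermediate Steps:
$Z = 225$
$- 16 Z = \left(-16\right) 225 = -3600$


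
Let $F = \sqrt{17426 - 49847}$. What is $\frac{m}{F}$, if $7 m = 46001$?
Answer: $- \frac{46001 i \sqrt{32421}}{226947} \approx - 36.497 i$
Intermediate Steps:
$m = \frac{46001}{7}$ ($m = \frac{1}{7} \cdot 46001 = \frac{46001}{7} \approx 6571.6$)
$F = i \sqrt{32421}$ ($F = \sqrt{-32421} = i \sqrt{32421} \approx 180.06 i$)
$\frac{m}{F} = \frac{46001}{7 i \sqrt{32421}} = \frac{46001 \left(- \frac{i \sqrt{32421}}{32421}\right)}{7} = - \frac{46001 i \sqrt{32421}}{226947}$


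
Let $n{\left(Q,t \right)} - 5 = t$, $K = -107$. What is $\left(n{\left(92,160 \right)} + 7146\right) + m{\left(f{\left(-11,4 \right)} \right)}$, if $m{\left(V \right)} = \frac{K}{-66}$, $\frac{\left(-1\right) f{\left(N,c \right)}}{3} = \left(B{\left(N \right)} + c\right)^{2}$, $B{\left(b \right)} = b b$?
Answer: $\frac{482633}{66} \approx 7312.6$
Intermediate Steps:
$n{\left(Q,t \right)} = 5 + t$
$B{\left(b \right)} = b^{2}$
$f{\left(N,c \right)} = - 3 \left(c + N^{2}\right)^{2}$ ($f{\left(N,c \right)} = - 3 \left(N^{2} + c\right)^{2} = - 3 \left(c + N^{2}\right)^{2}$)
$m{\left(V \right)} = \frac{107}{66}$ ($m{\left(V \right)} = - \frac{107}{-66} = \left(-107\right) \left(- \frac{1}{66}\right) = \frac{107}{66}$)
$\left(n{\left(92,160 \right)} + 7146\right) + m{\left(f{\left(-11,4 \right)} \right)} = \left(\left(5 + 160\right) + 7146\right) + \frac{107}{66} = \left(165 + 7146\right) + \frac{107}{66} = 7311 + \frac{107}{66} = \frac{482633}{66}$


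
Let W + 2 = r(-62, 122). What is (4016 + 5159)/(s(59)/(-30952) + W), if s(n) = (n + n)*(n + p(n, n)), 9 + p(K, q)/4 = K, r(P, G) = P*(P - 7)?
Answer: 28398460/13232019 ≈ 2.1462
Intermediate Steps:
r(P, G) = P*(-7 + P)
p(K, q) = -36 + 4*K
W = 4276 (W = -2 - 62*(-7 - 62) = -2 - 62*(-69) = -2 + 4278 = 4276)
s(n) = 2*n*(-36 + 5*n) (s(n) = (n + n)*(n + (-36 + 4*n)) = (2*n)*(-36 + 5*n) = 2*n*(-36 + 5*n))
(4016 + 5159)/(s(59)/(-30952) + W) = (4016 + 5159)/((2*59*(-36 + 5*59))/(-30952) + 4276) = 9175/((2*59*(-36 + 295))*(-1/30952) + 4276) = 9175/((2*59*259)*(-1/30952) + 4276) = 9175/(30562*(-1/30952) + 4276) = 9175/(-15281/15476 + 4276) = 9175/(66160095/15476) = 9175*(15476/66160095) = 28398460/13232019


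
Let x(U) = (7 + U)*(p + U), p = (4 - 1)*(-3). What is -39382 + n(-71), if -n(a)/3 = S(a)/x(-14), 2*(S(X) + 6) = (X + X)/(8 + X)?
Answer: -133150235/3381 ≈ -39382.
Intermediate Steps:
p = -9 (p = 3*(-3) = -9)
S(X) = -6 + X/(8 + X) (S(X) = -6 + ((X + X)/(8 + X))/2 = -6 + ((2*X)/(8 + X))/2 = -6 + (2*X/(8 + X))/2 = -6 + X/(8 + X))
x(U) = (-9 + U)*(7 + U) (x(U) = (7 + U)*(-9 + U) = (-9 + U)*(7 + U))
n(a) = -3*(-48 - 5*a)/(161*(8 + a)) (n(a) = -3*(-48 - 5*a)/(8 + a)/(-63 + (-14)² - 2*(-14)) = -3*(-48 - 5*a)/(8 + a)/(-63 + 196 + 28) = -3*(-48 - 5*a)/(8 + a)/161 = -3*(-48 - 5*a)/(161*(8 + a)))
-39382 + n(-71) = -39382 + 3*(48 + 5*(-71))/(161*(8 - 71)) = -39382 + (3/161)*(48 - 355)/(-63) = -39382 + (3/161)*(-1/63)*(-307) = -39382 + 307/3381 = -133150235/3381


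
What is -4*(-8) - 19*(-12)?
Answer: 260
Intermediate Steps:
-4*(-8) - 19*(-12) = 32 + 228 = 260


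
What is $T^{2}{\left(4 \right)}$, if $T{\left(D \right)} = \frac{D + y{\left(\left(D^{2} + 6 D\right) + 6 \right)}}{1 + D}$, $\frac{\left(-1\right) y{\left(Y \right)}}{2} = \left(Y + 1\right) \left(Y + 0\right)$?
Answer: $746496$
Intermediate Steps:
$y{\left(Y \right)} = - 2 Y \left(1 + Y\right)$ ($y{\left(Y \right)} = - 2 \left(Y + 1\right) \left(Y + 0\right) = - 2 \left(1 + Y\right) Y = - 2 Y \left(1 + Y\right)$)
$T{\left(D \right)} = \frac{D - 2 \left(6 + D^{2} + 6 D\right) \left(7 + D^{2} + 6 D\right)}{1 + D}$ ($T{\left(D \right)} = \frac{D - 2 \left(\left(D^{2} + 6 D\right) + 6\right) \left(1 + \left(\left(D^{2} + 6 D\right) + 6\right)\right)}{1 + D} = \frac{D - 2 \left(6 + D^{2} + 6 D\right) \left(1 + \left(6 + D^{2} + 6 D\right)\right)}{1 + D} = \frac{D - 2 \left(6 + D^{2} + 6 D\right) \left(7 + D^{2} + 6 D\right)}{1 + D}$)
$T^{2}{\left(4 \right)} = \left(\frac{4 - 2 \left(6 + 4^{2} + 6 \cdot 4\right) \left(7 + 4^{2} + 6 \cdot 4\right)}{1 + 4}\right)^{2} = \left(\frac{4 - 2 \left(6 + 16 + 24\right) \left(7 + 16 + 24\right)}{5}\right)^{2} = \left(\frac{4 - 92 \cdot 47}{5}\right)^{2} = \left(\frac{4 - 4324}{5}\right)^{2} = \left(\frac{1}{5} \left(-4320\right)\right)^{2} = \left(-864\right)^{2} = 746496$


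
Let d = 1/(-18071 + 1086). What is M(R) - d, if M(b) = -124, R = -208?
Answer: -2106139/16985 ≈ -124.00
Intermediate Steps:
d = -1/16985 (d = 1/(-16985) = -1/16985 ≈ -5.8875e-5)
M(R) - d = -124 - 1*(-1/16985) = -124 + 1/16985 = -2106139/16985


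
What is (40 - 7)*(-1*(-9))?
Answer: 297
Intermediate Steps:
(40 - 7)*(-1*(-9)) = 33*9 = 297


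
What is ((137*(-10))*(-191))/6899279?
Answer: 261670/6899279 ≈ 0.037927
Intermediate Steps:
((137*(-10))*(-191))/6899279 = -1370*(-191)*(1/6899279) = 261670*(1/6899279) = 261670/6899279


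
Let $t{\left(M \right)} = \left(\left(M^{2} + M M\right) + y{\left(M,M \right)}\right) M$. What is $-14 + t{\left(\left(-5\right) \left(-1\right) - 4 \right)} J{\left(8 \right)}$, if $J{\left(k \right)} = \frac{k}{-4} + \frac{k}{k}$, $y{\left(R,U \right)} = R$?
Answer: $-17$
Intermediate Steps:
$J{\left(k \right)} = 1 - \frac{k}{4}$ ($J{\left(k \right)} = k \left(- \frac{1}{4}\right) + 1 = - \frac{k}{4} + 1 = 1 - \frac{k}{4}$)
$t{\left(M \right)} = M \left(M + 2 M^{2}\right)$ ($t{\left(M \right)} = \left(\left(M^{2} + M M\right) + M\right) M = \left(\left(M^{2} + M^{2}\right) + M\right) M = \left(2 M^{2} + M\right) M = \left(M + 2 M^{2}\right) M = M \left(M + 2 M^{2}\right)$)
$-14 + t{\left(\left(-5\right) \left(-1\right) - 4 \right)} J{\left(8 \right)} = -14 + \left(\left(-5\right) \left(-1\right) - 4\right)^{2} \left(1 + 2 \left(\left(-5\right) \left(-1\right) - 4\right)\right) \left(1 - 2\right) = -14 + \left(5 - 4\right)^{2} \left(1 + 2 \left(5 - 4\right)\right) \left(1 - 2\right) = -14 + 1^{2} \left(1 + 2 \cdot 1\right) \left(-1\right) = -14 + 1 \left(1 + 2\right) \left(-1\right) = -14 + 1 \cdot 3 \left(-1\right) = -14 + 3 \left(-1\right) = -14 - 3 = -17$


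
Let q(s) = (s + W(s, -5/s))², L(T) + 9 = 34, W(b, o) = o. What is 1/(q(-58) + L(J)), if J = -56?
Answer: 3364/11366981 ≈ 0.00029594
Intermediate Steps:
L(T) = 25 (L(T) = -9 + 34 = 25)
q(s) = (s - 5/s)²
1/(q(-58) + L(J)) = 1/((-5 + (-58)²)²/(-58)² + 25) = 1/((-5 + 3364)²/3364 + 25) = 1/((1/3364)*3359² + 25) = 1/((1/3364)*11282881 + 25) = 1/(11282881/3364 + 25) = 1/(11366981/3364) = 3364/11366981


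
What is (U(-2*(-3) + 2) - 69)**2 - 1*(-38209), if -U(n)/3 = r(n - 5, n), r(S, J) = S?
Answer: 44293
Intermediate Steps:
U(n) = 15 - 3*n (U(n) = -3*(n - 5) = -3*(-5 + n) = 15 - 3*n)
(U(-2*(-3) + 2) - 69)**2 - 1*(-38209) = ((15 - 3*(-2*(-3) + 2)) - 69)**2 - 1*(-38209) = ((15 - 3*(6 + 2)) - 69)**2 + 38209 = ((15 - 3*8) - 69)**2 + 38209 = ((15 - 24) - 69)**2 + 38209 = (-9 - 69)**2 + 38209 = (-78)**2 + 38209 = 6084 + 38209 = 44293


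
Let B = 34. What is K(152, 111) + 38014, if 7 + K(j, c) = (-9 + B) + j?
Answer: 38184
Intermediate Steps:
K(j, c) = 18 + j (K(j, c) = -7 + ((-9 + 34) + j) = -7 + (25 + j) = 18 + j)
K(152, 111) + 38014 = (18 + 152) + 38014 = 170 + 38014 = 38184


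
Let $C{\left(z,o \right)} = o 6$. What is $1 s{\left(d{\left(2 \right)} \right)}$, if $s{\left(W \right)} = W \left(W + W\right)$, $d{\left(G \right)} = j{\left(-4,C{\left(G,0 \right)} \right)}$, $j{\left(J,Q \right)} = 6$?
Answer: $72$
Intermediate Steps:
$C{\left(z,o \right)} = 6 o$
$d{\left(G \right)} = 6$
$s{\left(W \right)} = 2 W^{2}$ ($s{\left(W \right)} = W 2 W = 2 W^{2}$)
$1 s{\left(d{\left(2 \right)} \right)} = 1 \cdot 2 \cdot 6^{2} = 1 \cdot 2 \cdot 36 = 1 \cdot 72 = 72$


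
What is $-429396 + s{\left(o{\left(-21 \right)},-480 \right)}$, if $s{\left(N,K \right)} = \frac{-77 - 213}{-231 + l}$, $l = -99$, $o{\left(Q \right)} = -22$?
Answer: $- \frac{14170039}{33} \approx -4.294 \cdot 10^{5}$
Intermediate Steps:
$s{\left(N,K \right)} = \frac{29}{33}$ ($s{\left(N,K \right)} = \frac{-77 - 213}{-231 - 99} = - \frac{290}{-330} = \left(-290\right) \left(- \frac{1}{330}\right) = \frac{29}{33}$)
$-429396 + s{\left(o{\left(-21 \right)},-480 \right)} = -429396 + \frac{29}{33} = - \frac{14170039}{33}$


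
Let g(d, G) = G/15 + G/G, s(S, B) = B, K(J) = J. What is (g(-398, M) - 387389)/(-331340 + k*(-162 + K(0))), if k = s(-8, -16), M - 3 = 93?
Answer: 484227/410935 ≈ 1.1784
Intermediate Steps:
M = 96 (M = 3 + 93 = 96)
k = -16
g(d, G) = 1 + G/15 (g(d, G) = G*(1/15) + 1 = G/15 + 1 = 1 + G/15)
(g(-398, M) - 387389)/(-331340 + k*(-162 + K(0))) = ((1 + (1/15)*96) - 387389)/(-331340 - 16*(-162 + 0)) = ((1 + 32/5) - 387389)/(-331340 - 16*(-162)) = (37/5 - 387389)/(-331340 + 2592) = -1936908/5/(-328748) = -1936908/5*(-1/328748) = 484227/410935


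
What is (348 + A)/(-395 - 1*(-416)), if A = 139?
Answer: 487/21 ≈ 23.190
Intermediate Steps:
(348 + A)/(-395 - 1*(-416)) = (348 + 139)/(-395 - 1*(-416)) = 487/(-395 + 416) = 487/21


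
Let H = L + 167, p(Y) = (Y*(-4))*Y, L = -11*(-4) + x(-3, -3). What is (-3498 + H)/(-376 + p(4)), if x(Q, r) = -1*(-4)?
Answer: 3283/440 ≈ 7.4614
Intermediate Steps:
x(Q, r) = 4
L = 48 (L = -11*(-4) + 4 = 44 + 4 = 48)
p(Y) = -4*Y² (p(Y) = (-4*Y)*Y = -4*Y²)
H = 215 (H = 48 + 167 = 215)
(-3498 + H)/(-376 + p(4)) = (-3498 + 215)/(-376 - 4*4²) = -3283/(-376 - 4*16) = -3283/(-376 - 64) = -3283/(-440) = -3283*(-1/440) = 3283/440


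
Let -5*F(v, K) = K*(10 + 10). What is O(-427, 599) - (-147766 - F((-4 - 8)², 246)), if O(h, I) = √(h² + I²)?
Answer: 146782 + √541130 ≈ 1.4752e+5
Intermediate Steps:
F(v, K) = -4*K (F(v, K) = -K*(10 + 10)/5 = -K*20/5 = -4*K)
O(h, I) = √(I² + h²)
O(-427, 599) - (-147766 - F((-4 - 8)², 246)) = √(599² + (-427)²) - (-147766 - (-4)*246) = √(358801 + 182329) - (-147766 - 1*(-984)) = √541130 - (-147766 + 984) = √541130 - 1*(-146782) = √541130 + 146782 = 146782 + √541130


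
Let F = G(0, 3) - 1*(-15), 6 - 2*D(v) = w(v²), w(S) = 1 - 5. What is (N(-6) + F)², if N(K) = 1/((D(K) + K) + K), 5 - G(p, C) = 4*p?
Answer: 19321/49 ≈ 394.31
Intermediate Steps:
w(S) = -4
D(v) = 5 (D(v) = 3 - ½*(-4) = 3 + 2 = 5)
G(p, C) = 5 - 4*p
F = 20 (F = (5 - 4*0) - 1*(-15) = (5 + 0) + 15 = 5 + 15 = 20)
N(K) = 1/(5 + 2*K) (N(K) = 1/((5 + K) + K) = 1/(5 + 2*K))
(N(-6) + F)² = (1/(5 + 2*(-6)) + 20)² = (1/(5 - 12) + 20)² = (1/(-7) + 20)² = (-⅐ + 20)² = (139/7)² = 19321/49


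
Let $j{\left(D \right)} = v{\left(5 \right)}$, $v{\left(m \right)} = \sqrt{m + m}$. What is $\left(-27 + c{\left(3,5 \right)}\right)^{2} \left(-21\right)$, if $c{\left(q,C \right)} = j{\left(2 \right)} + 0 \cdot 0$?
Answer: $-15519 + 1134 \sqrt{10} \approx -11933.0$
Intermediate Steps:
$v{\left(m \right)} = \sqrt{2} \sqrt{m}$ ($v{\left(m \right)} = \sqrt{2 m} = \sqrt{2} \sqrt{m}$)
$j{\left(D \right)} = \sqrt{10}$ ($j{\left(D \right)} = \sqrt{2} \sqrt{5} = \sqrt{10}$)
$c{\left(q,C \right)} = \sqrt{10}$ ($c{\left(q,C \right)} = \sqrt{10} + 0 \cdot 0 = \sqrt{10} + 0 = \sqrt{10}$)
$\left(-27 + c{\left(3,5 \right)}\right)^{2} \left(-21\right) = \left(-27 + \sqrt{10}\right)^{2} \left(-21\right) = - 21 \left(-27 + \sqrt{10}\right)^{2}$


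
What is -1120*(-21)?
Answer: 23520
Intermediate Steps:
-1120*(-21) = -1*(-23520) = 23520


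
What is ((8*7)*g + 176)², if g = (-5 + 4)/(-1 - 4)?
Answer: 876096/25 ≈ 35044.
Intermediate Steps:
g = ⅕ (g = -1/(-5) = -1*(-⅕) = ⅕ ≈ 0.20000)
((8*7)*g + 176)² = ((8*7)*(⅕) + 176)² = (56*(⅕) + 176)² = (56/5 + 176)² = (936/5)² = 876096/25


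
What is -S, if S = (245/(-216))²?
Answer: -60025/46656 ≈ -1.2865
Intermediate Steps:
S = 60025/46656 (S = (245*(-1/216))² = (-245/216)² = 60025/46656 ≈ 1.2865)
-S = -1*60025/46656 = -60025/46656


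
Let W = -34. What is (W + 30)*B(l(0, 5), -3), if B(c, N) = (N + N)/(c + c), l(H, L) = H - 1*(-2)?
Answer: 6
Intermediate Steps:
l(H, L) = 2 + H (l(H, L) = H + 2 = 2 + H)
B(c, N) = N/c (B(c, N) = (2*N)/((2*c)) = (2*N)*(1/(2*c)) = N/c)
(W + 30)*B(l(0, 5), -3) = (-34 + 30)*(-3/(2 + 0)) = -(-12)/2 = -4*(-3/2) = 6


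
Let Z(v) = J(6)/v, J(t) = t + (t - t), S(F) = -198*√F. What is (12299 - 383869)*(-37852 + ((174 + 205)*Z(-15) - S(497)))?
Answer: 14120997652 - 73570860*√497 ≈ 1.2481e+10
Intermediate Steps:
J(t) = t (J(t) = t + 0 = t)
Z(v) = 6/v
(12299 - 383869)*(-37852 + ((174 + 205)*Z(-15) - S(497))) = (12299 - 383869)*(-37852 + ((174 + 205)*(6/(-15)) - (-198)*√497)) = -371570*(-37852 + (379*(6*(-1/15)) + 198*√497)) = -371570*(-37852 + (379*(-⅖) + 198*√497)) = -371570*(-37852 + (-758/5 + 198*√497)) = -371570*(-190018/5 + 198*√497) = 14120997652 - 73570860*√497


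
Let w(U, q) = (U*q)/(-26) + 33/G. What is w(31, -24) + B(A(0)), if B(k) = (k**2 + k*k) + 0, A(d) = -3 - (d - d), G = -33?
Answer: 593/13 ≈ 45.615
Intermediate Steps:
A(d) = -3 (A(d) = -3 - 1*0 = -3 + 0 = -3)
w(U, q) = -1 - U*q/26 (w(U, q) = (U*q)/(-26) + 33/(-33) = (U*q)*(-1/26) + 33*(-1/33) = -U*q/26 - 1 = -1 - U*q/26)
B(k) = 2*k**2 (B(k) = (k**2 + k**2) + 0 = 2*k**2 + 0 = 2*k**2)
w(31, -24) + B(A(0)) = (-1 - 1/26*31*(-24)) + 2*(-3)**2 = (-1 + 372/13) + 2*9 = 359/13 + 18 = 593/13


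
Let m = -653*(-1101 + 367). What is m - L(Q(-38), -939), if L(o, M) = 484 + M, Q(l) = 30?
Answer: 479757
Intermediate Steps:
m = 479302 (m = -653*(-734) = 479302)
m - L(Q(-38), -939) = 479302 - (484 - 939) = 479302 - 1*(-455) = 479302 + 455 = 479757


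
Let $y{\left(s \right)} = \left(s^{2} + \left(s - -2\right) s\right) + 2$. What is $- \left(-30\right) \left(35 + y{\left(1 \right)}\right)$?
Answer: $1230$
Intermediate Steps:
$y{\left(s \right)} = 2 + s^{2} + s \left(2 + s\right)$ ($y{\left(s \right)} = \left(s^{2} + \left(s + 2\right) s\right) + 2 = \left(s^{2} + \left(2 + s\right) s\right) + 2 = \left(s^{2} + s \left(2 + s\right)\right) + 2 = 2 + s^{2} + s \left(2 + s\right)$)
$- \left(-30\right) \left(35 + y{\left(1 \right)}\right) = - \left(-30\right) \left(35 + \left(2 + 2 \cdot 1 + 2 \cdot 1^{2}\right)\right) = - \left(-30\right) \left(35 + \left(2 + 2 + 2 \cdot 1\right)\right) = - \left(-30\right) \left(35 + \left(2 + 2 + 2\right)\right) = - \left(-30\right) \left(35 + 6\right) = - \left(-30\right) 41 = \left(-1\right) \left(-1230\right) = 1230$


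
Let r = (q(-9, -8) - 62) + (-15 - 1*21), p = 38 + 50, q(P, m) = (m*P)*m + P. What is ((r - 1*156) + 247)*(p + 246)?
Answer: -197728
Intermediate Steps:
q(P, m) = P + P*m² (q(P, m) = (P*m)*m + P = P*m² + P = P + P*m²)
p = 88
r = -683 (r = (-9*(1 + (-8)²) - 62) + (-15 - 1*21) = (-9*(1 + 64) - 62) + (-15 - 21) = (-9*65 - 62) - 36 = (-585 - 62) - 36 = -647 - 36 = -683)
((r - 1*156) + 247)*(p + 246) = ((-683 - 1*156) + 247)*(88 + 246) = ((-683 - 156) + 247)*334 = (-839 + 247)*334 = -592*334 = -197728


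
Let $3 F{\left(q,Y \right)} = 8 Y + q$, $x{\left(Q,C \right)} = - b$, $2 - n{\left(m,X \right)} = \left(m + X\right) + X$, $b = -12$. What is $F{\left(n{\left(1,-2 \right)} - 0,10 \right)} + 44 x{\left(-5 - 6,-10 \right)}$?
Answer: $\frac{1669}{3} \approx 556.33$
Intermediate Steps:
$n{\left(m,X \right)} = 2 - m - 2 X$ ($n{\left(m,X \right)} = 2 - \left(\left(m + X\right) + X\right) = 2 - \left(\left(X + m\right) + X\right) = 2 - \left(m + 2 X\right) = 2 - m - 2 X$)
$x{\left(Q,C \right)} = 12$ ($x{\left(Q,C \right)} = \left(-1\right) \left(-12\right) = 12$)
$F{\left(q,Y \right)} = \frac{q}{3} + \frac{8 Y}{3}$ ($F{\left(q,Y \right)} = \frac{8 Y + q}{3} = \frac{q + 8 Y}{3} = \frac{q}{3} + \frac{8 Y}{3}$)
$F{\left(n{\left(1,-2 \right)} - 0,10 \right)} + 44 x{\left(-5 - 6,-10 \right)} = \left(\frac{\left(2 - 1 - -4\right) - 0}{3} + \frac{8}{3} \cdot 10\right) + 44 \cdot 12 = \left(\frac{\left(2 - 1 + 4\right) + 0}{3} + \frac{80}{3}\right) + 528 = \left(\frac{5 + 0}{3} + \frac{80}{3}\right) + 528 = \left(\frac{1}{3} \cdot 5 + \frac{80}{3}\right) + 528 = \left(\frac{5}{3} + \frac{80}{3}\right) + 528 = \frac{85}{3} + 528 = \frac{1669}{3}$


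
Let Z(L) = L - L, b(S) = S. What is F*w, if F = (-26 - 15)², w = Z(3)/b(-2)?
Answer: 0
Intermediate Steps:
Z(L) = 0
w = 0 (w = 0/(-2) = 0*(-½) = 0)
F = 1681 (F = (-41)² = 1681)
F*w = 1681*0 = 0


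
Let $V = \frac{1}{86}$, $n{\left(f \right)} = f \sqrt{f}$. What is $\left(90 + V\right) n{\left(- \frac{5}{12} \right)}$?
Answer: $- \frac{38705 i \sqrt{15}}{6192} \approx - 24.209 i$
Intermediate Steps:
$n{\left(f \right)} = f^{\frac{3}{2}}$
$V = \frac{1}{86} \approx 0.011628$
$\left(90 + V\right) n{\left(- \frac{5}{12} \right)} = \left(90 + \frac{1}{86}\right) \left(- \frac{5}{12}\right)^{\frac{3}{2}} = \frac{7741 \left(\left(-5\right) \frac{1}{12}\right)^{\frac{3}{2}}}{86} = \frac{7741 \left(- \frac{5}{12}\right)^{\frac{3}{2}}}{86} = \frac{7741 \left(- \frac{5 i \sqrt{15}}{72}\right)}{86} = - \frac{38705 i \sqrt{15}}{6192}$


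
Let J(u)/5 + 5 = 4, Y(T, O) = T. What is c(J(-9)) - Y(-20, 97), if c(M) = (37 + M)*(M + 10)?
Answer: 180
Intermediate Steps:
J(u) = -5 (J(u) = -25 + 5*4 = -25 + 20 = -5)
c(M) = (10 + M)*(37 + M) (c(M) = (37 + M)*(10 + M) = (10 + M)*(37 + M))
c(J(-9)) - Y(-20, 97) = (370 + (-5)² + 47*(-5)) - 1*(-20) = (370 + 25 - 235) + 20 = 160 + 20 = 180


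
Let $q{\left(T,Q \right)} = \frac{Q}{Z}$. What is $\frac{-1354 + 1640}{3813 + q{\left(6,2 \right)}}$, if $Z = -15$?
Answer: $\frac{4290}{57193} \approx 0.075009$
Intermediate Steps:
$q{\left(T,Q \right)} = - \frac{Q}{15}$ ($q{\left(T,Q \right)} = \frac{Q}{-15} = Q \left(- \frac{1}{15}\right) = - \frac{Q}{15}$)
$\frac{-1354 + 1640}{3813 + q{\left(6,2 \right)}} = \frac{-1354 + 1640}{3813 - \frac{2}{15}} = \frac{286}{3813 - \frac{2}{15}} = \frac{286}{\frac{57193}{15}} = 286 \cdot \frac{15}{57193} = \frac{4290}{57193}$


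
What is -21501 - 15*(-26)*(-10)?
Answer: -25401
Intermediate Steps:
-21501 - 15*(-26)*(-10) = -21501 - (-390)*(-10) = -21501 - 1*3900 = -21501 - 3900 = -25401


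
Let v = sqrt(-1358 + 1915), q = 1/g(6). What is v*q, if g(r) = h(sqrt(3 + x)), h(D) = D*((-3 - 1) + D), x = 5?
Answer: -sqrt(557)/8 - sqrt(1114)/8 ≈ -7.1222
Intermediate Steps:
h(D) = D*(-4 + D)
g(r) = 2*sqrt(2)*(-4 + 2*sqrt(2)) (g(r) = sqrt(3 + 5)*(-4 + sqrt(3 + 5)) = sqrt(8)*(-4 + sqrt(8)) = (2*sqrt(2))*(-4 + 2*sqrt(2)) = 2*sqrt(2)*(-4 + 2*sqrt(2)))
q = 1/(8 - 8*sqrt(2)) ≈ -0.30178
v = sqrt(557) ≈ 23.601
v*q = sqrt(557)*(-1/8 - sqrt(2)/8)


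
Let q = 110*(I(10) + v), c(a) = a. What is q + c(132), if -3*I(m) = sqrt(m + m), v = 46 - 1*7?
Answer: 4422 - 220*sqrt(5)/3 ≈ 4258.0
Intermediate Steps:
v = 39 (v = 46 - 7 = 39)
I(m) = -sqrt(2)*sqrt(m)/3 (I(m) = -sqrt(m + m)/3 = -sqrt(2)*sqrt(m)/3)
q = 4290 - 220*sqrt(5)/3 (q = 110*(-sqrt(2)*sqrt(10)/3 + 39) = 110*(-2*sqrt(5)/3 + 39) = 110*(39 - 2*sqrt(5)/3) = 4290 - 220*sqrt(5)/3 ≈ 4126.0)
q + c(132) = (4290 - 220*sqrt(5)/3) + 132 = 4422 - 220*sqrt(5)/3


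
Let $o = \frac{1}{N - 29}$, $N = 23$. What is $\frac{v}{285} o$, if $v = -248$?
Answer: $\frac{124}{855} \approx 0.14503$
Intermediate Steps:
$o = - \frac{1}{6}$ ($o = \frac{1}{23 - 29} = \frac{1}{-6} = - \frac{1}{6} \approx -0.16667$)
$\frac{v}{285} o = - \frac{248}{285} \left(- \frac{1}{6}\right) = \left(-248\right) \frac{1}{285} \left(- \frac{1}{6}\right) = \left(- \frac{248}{285}\right) \left(- \frac{1}{6}\right) = \frac{124}{855}$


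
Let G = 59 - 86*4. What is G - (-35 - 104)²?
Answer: -19606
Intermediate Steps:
G = -285 (G = 59 - 344 = -285)
G - (-35 - 104)² = -285 - (-35 - 104)² = -285 - 1*(-139)² = -285 - 1*19321 = -285 - 19321 = -19606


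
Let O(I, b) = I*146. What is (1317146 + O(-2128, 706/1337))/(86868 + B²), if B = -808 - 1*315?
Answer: 1006458/1347997 ≈ 0.74663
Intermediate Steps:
O(I, b) = 146*I
B = -1123 (B = -808 - 315 = -1123)
(1317146 + O(-2128, 706/1337))/(86868 + B²) = (1317146 + 146*(-2128))/(86868 + (-1123)²) = (1317146 - 310688)/(86868 + 1261129) = 1006458/1347997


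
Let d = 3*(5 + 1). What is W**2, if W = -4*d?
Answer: 5184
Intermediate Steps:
d = 18 (d = 3*6 = 18)
W = -72 (W = -4*18 = -72)
W**2 = (-72)**2 = 5184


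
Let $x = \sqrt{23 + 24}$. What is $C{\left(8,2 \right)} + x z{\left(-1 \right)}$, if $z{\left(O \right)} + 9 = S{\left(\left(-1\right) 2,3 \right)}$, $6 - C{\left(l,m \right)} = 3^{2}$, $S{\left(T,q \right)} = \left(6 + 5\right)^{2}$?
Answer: $-3 + 112 \sqrt{47} \approx 764.83$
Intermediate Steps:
$S{\left(T,q \right)} = 121$ ($S{\left(T,q \right)} = 11^{2} = 121$)
$C{\left(l,m \right)} = -3$ ($C{\left(l,m \right)} = 6 - 3^{2} = 6 - 9 = -3$)
$x = \sqrt{47} \approx 6.8557$
$z{\left(O \right)} = 112$ ($z{\left(O \right)} = -9 + 121 = 112$)
$C{\left(8,2 \right)} + x z{\left(-1 \right)} = -3 + \sqrt{47} \cdot 112 = -3 + 112 \sqrt{47}$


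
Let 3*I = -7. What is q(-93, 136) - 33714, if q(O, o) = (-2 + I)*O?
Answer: -33311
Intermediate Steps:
I = -7/3 (I = (⅓)*(-7) = -7/3 ≈ -2.3333)
q(O, o) = -13*O/3 (q(O, o) = (-2 - 7/3)*O = -13*O/3)
q(-93, 136) - 33714 = -13/3*(-93) - 33714 = 403 - 33714 = -33311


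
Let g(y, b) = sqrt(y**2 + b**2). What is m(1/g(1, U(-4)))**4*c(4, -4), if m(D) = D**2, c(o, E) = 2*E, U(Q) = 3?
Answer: -1/1250 ≈ -0.00080000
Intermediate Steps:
g(y, b) = sqrt(b**2 + y**2)
m(1/g(1, U(-4)))**4*c(4, -4) = ((1/(sqrt(3**2 + 1**2)))**2)**4*(2*(-4)) = ((1/(sqrt(9 + 1)))**2)**4*(-8) = ((1/(sqrt(10)))**2)**4*(-8) = ((sqrt(10)/10)**2)**4*(-8) = (1/10)**4*(-8) = (1/10000)*(-8) = -1/1250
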